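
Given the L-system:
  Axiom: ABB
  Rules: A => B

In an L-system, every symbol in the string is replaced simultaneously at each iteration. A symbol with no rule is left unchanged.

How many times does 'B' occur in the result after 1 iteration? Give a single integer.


Answer: 3

Derivation:
Step 0: ABB  (2 'B')
Step 1: BBB  (3 'B')


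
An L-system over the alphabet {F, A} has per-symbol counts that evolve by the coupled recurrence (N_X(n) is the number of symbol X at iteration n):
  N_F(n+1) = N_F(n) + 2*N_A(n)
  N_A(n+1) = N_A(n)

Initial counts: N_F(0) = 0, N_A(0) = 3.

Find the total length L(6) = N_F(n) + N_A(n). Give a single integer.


Answer: 39

Derivation:
Step 0: N_F=0, N_A=3, L=3
Step 1: N_F=6, N_A=3, L=9
Step 2: N_F=12, N_A=3, L=15
Step 3: N_F=18, N_A=3, L=21
Step 4: N_F=24, N_A=3, L=27
Step 5: N_F=30, N_A=3, L=33
Step 6: N_F=36, N_A=3, L=39


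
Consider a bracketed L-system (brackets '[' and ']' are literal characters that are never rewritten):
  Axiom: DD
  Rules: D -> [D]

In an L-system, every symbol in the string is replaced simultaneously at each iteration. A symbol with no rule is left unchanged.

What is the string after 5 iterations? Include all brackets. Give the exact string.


Answer: [[[[[D]]]]][[[[[D]]]]]

Derivation:
Step 0: DD
Step 1: [D][D]
Step 2: [[D]][[D]]
Step 3: [[[D]]][[[D]]]
Step 4: [[[[D]]]][[[[D]]]]
Step 5: [[[[[D]]]]][[[[[D]]]]]


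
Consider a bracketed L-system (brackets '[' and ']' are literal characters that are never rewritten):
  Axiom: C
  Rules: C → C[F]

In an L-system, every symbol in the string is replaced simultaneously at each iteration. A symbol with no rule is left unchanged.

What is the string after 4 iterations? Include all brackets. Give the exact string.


Step 0: C
Step 1: C[F]
Step 2: C[F][F]
Step 3: C[F][F][F]
Step 4: C[F][F][F][F]

Answer: C[F][F][F][F]


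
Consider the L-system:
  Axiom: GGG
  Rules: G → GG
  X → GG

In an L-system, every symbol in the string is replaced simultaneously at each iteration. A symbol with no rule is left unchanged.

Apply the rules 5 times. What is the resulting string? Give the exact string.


Answer: GGGGGGGGGGGGGGGGGGGGGGGGGGGGGGGGGGGGGGGGGGGGGGGGGGGGGGGGGGGGGGGGGGGGGGGGGGGGGGGGGGGGGGGGGGGGGGGG

Derivation:
Step 0: GGG
Step 1: GGGGGG
Step 2: GGGGGGGGGGGG
Step 3: GGGGGGGGGGGGGGGGGGGGGGGG
Step 4: GGGGGGGGGGGGGGGGGGGGGGGGGGGGGGGGGGGGGGGGGGGGGGGG
Step 5: GGGGGGGGGGGGGGGGGGGGGGGGGGGGGGGGGGGGGGGGGGGGGGGGGGGGGGGGGGGGGGGGGGGGGGGGGGGGGGGGGGGGGGGGGGGGGGGG


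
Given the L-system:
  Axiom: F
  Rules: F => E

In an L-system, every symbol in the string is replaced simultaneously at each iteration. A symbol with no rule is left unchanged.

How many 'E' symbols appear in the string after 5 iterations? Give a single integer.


Answer: 1

Derivation:
Step 0: F  (0 'E')
Step 1: E  (1 'E')
Step 2: E  (1 'E')
Step 3: E  (1 'E')
Step 4: E  (1 'E')
Step 5: E  (1 'E')


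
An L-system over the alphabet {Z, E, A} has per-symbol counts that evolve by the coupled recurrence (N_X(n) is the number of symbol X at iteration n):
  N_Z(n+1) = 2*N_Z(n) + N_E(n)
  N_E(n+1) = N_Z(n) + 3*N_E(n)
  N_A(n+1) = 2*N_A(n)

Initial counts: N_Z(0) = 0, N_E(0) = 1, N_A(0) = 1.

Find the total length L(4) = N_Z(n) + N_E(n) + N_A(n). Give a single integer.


Answer: 216

Derivation:
Step 0: N_Z=0, N_E=1, N_A=1, L=2
Step 1: N_Z=1, N_E=3, N_A=2, L=6
Step 2: N_Z=5, N_E=10, N_A=4, L=19
Step 3: N_Z=20, N_E=35, N_A=8, L=63
Step 4: N_Z=75, N_E=125, N_A=16, L=216


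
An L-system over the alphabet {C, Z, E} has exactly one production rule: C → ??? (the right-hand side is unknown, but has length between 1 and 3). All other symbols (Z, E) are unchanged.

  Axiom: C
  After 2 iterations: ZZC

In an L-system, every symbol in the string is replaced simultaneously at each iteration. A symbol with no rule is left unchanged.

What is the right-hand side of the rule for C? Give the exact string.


Answer: ZC

Derivation:
Trying C → ZC:
  Step 0: C
  Step 1: ZC
  Step 2: ZZC
Matches the given result.


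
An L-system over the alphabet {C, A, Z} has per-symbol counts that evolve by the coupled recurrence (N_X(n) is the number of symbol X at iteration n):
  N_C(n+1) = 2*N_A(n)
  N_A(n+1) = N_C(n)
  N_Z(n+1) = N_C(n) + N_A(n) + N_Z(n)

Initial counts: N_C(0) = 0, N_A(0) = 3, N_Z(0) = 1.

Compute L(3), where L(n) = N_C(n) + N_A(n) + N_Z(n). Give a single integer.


Step 0: N_C=0, N_A=3, N_Z=1, L=4
Step 1: N_C=6, N_A=0, N_Z=4, L=10
Step 2: N_C=0, N_A=6, N_Z=10, L=16
Step 3: N_C=12, N_A=0, N_Z=16, L=28

Answer: 28


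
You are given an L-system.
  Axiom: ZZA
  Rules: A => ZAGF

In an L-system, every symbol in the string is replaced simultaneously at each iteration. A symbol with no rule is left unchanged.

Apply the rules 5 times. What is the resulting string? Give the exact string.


Answer: ZZZZZZZAGFGFGFGFGF

Derivation:
Step 0: ZZA
Step 1: ZZZAGF
Step 2: ZZZZAGFGF
Step 3: ZZZZZAGFGFGF
Step 4: ZZZZZZAGFGFGFGF
Step 5: ZZZZZZZAGFGFGFGFGF


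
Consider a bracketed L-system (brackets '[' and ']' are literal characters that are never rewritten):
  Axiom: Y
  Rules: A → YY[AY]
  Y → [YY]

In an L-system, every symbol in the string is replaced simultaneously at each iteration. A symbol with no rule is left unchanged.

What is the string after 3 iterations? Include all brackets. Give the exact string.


Answer: [[[YY][YY]][[YY][YY]]]

Derivation:
Step 0: Y
Step 1: [YY]
Step 2: [[YY][YY]]
Step 3: [[[YY][YY]][[YY][YY]]]


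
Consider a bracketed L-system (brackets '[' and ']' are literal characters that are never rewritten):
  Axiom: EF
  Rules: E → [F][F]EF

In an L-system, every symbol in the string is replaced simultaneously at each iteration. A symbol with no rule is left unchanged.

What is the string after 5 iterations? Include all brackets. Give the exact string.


Step 0: EF
Step 1: [F][F]EFF
Step 2: [F][F][F][F]EFFF
Step 3: [F][F][F][F][F][F]EFFFF
Step 4: [F][F][F][F][F][F][F][F]EFFFFF
Step 5: [F][F][F][F][F][F][F][F][F][F]EFFFFFF

Answer: [F][F][F][F][F][F][F][F][F][F]EFFFFFF


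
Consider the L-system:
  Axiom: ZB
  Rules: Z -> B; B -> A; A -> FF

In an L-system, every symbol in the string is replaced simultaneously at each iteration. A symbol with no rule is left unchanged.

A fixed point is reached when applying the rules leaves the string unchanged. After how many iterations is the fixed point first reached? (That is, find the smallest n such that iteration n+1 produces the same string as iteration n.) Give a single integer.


Step 0: ZB
Step 1: BA
Step 2: AFF
Step 3: FFFF
Step 4: FFFF  (unchanged — fixed point at step 3)

Answer: 3


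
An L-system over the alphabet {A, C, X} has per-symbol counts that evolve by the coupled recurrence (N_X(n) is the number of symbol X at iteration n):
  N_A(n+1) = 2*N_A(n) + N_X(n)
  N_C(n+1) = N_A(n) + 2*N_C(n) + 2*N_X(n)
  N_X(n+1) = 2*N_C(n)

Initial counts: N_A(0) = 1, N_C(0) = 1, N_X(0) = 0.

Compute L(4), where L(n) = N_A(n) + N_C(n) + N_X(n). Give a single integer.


Step 0: N_A=1, N_C=1, N_X=0, L=2
Step 1: N_A=2, N_C=3, N_X=2, L=7
Step 2: N_A=6, N_C=12, N_X=6, L=24
Step 3: N_A=18, N_C=42, N_X=24, L=84
Step 4: N_A=60, N_C=150, N_X=84, L=294

Answer: 294


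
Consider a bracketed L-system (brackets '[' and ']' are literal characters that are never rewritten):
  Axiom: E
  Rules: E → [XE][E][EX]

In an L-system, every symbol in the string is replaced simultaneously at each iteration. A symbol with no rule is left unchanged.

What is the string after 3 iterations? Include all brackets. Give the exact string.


Answer: [X[X[XE][E][EX]][[XE][E][EX]][[XE][E][EX]X]][[X[XE][E][EX]][[XE][E][EX]][[XE][E][EX]X]][[X[XE][E][EX]][[XE][E][EX]][[XE][E][EX]X]X]

Derivation:
Step 0: E
Step 1: [XE][E][EX]
Step 2: [X[XE][E][EX]][[XE][E][EX]][[XE][E][EX]X]
Step 3: [X[X[XE][E][EX]][[XE][E][EX]][[XE][E][EX]X]][[X[XE][E][EX]][[XE][E][EX]][[XE][E][EX]X]][[X[XE][E][EX]][[XE][E][EX]][[XE][E][EX]X]X]


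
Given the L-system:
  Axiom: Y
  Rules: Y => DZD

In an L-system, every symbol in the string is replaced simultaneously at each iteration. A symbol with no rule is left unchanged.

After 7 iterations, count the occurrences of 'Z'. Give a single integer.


Answer: 1

Derivation:
Step 0: Y  (0 'Z')
Step 1: DZD  (1 'Z')
Step 2: DZD  (1 'Z')
Step 3: DZD  (1 'Z')
Step 4: DZD  (1 'Z')
Step 5: DZD  (1 'Z')
Step 6: DZD  (1 'Z')
Step 7: DZD  (1 'Z')


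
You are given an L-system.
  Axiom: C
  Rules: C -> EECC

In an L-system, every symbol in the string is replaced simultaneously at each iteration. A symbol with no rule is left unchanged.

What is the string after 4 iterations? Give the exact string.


Step 0: C
Step 1: EECC
Step 2: EEEECCEECC
Step 3: EEEEEECCEECCEEEECCEECC
Step 4: EEEEEEEECCEECCEEEECCEECCEEEEEECCEECCEEEECCEECC

Answer: EEEEEEEECCEECCEEEECCEECCEEEEEECCEECCEEEECCEECC


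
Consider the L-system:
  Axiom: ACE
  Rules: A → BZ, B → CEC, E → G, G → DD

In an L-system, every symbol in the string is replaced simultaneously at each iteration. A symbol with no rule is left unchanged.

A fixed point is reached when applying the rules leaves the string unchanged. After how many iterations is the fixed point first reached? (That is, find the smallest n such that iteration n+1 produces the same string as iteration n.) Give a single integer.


Answer: 4

Derivation:
Step 0: ACE
Step 1: BZCG
Step 2: CECZCDD
Step 3: CGCZCDD
Step 4: CDDCZCDD
Step 5: CDDCZCDD  (unchanged — fixed point at step 4)


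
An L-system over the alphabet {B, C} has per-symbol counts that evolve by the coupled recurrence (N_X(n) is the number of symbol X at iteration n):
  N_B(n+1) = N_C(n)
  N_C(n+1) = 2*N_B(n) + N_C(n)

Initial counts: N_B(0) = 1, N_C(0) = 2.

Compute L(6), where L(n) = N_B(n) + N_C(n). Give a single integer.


Answer: 192

Derivation:
Step 0: N_B=1, N_C=2, L=3
Step 1: N_B=2, N_C=4, L=6
Step 2: N_B=4, N_C=8, L=12
Step 3: N_B=8, N_C=16, L=24
Step 4: N_B=16, N_C=32, L=48
Step 5: N_B=32, N_C=64, L=96
Step 6: N_B=64, N_C=128, L=192


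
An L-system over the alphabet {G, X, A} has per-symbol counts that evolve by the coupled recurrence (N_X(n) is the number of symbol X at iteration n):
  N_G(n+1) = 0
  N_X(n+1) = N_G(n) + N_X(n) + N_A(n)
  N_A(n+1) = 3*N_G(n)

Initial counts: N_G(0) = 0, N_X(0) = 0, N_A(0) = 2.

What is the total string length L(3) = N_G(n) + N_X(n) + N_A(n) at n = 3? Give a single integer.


Step 0: N_G=0, N_X=0, N_A=2, L=2
Step 1: N_G=0, N_X=2, N_A=0, L=2
Step 2: N_G=0, N_X=2, N_A=0, L=2
Step 3: N_G=0, N_X=2, N_A=0, L=2

Answer: 2


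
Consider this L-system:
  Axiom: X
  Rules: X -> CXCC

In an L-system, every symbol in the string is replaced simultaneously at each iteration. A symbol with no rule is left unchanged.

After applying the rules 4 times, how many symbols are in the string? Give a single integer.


Answer: 13

Derivation:
Step 0: length = 1
Step 1: length = 4
Step 2: length = 7
Step 3: length = 10
Step 4: length = 13


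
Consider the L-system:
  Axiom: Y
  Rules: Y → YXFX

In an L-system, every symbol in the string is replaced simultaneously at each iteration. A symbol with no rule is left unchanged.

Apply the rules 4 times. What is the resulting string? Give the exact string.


Step 0: Y
Step 1: YXFX
Step 2: YXFXXFX
Step 3: YXFXXFXXFX
Step 4: YXFXXFXXFXXFX

Answer: YXFXXFXXFXXFX


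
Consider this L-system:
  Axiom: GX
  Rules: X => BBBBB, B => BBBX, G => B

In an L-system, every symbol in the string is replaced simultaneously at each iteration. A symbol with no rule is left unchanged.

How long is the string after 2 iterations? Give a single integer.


Step 0: length = 2
Step 1: length = 6
Step 2: length = 24

Answer: 24


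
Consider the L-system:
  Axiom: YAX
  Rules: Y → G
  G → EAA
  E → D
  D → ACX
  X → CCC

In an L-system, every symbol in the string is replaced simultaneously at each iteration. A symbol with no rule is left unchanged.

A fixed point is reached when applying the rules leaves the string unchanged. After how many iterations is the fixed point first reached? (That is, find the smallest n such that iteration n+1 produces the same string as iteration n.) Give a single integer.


Answer: 5

Derivation:
Step 0: YAX
Step 1: GACCC
Step 2: EAAACCC
Step 3: DAAACCC
Step 4: ACXAAACCC
Step 5: ACCCCAAACCC
Step 6: ACCCCAAACCC  (unchanged — fixed point at step 5)


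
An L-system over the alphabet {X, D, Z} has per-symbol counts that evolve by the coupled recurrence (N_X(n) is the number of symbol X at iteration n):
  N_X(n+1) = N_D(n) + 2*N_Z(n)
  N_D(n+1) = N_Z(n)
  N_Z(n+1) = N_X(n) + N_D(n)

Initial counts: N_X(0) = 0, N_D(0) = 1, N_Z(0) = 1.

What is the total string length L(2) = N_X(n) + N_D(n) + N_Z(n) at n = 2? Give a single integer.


Step 0: N_X=0, N_D=1, N_Z=1, L=2
Step 1: N_X=3, N_D=1, N_Z=1, L=5
Step 2: N_X=3, N_D=1, N_Z=4, L=8

Answer: 8


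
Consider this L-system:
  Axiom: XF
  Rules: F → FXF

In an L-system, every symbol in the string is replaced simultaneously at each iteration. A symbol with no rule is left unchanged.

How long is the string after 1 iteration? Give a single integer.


Step 0: length = 2
Step 1: length = 4

Answer: 4


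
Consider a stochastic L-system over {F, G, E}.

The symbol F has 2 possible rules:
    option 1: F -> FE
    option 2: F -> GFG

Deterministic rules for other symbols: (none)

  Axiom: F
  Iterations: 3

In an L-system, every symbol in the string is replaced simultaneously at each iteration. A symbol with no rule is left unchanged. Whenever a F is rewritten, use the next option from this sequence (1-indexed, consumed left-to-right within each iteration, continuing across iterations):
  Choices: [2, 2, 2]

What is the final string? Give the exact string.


Step 0: F
Step 1: GFG  (used choices [2])
Step 2: GGFGG  (used choices [2])
Step 3: GGGFGGG  (used choices [2])

Answer: GGGFGGG


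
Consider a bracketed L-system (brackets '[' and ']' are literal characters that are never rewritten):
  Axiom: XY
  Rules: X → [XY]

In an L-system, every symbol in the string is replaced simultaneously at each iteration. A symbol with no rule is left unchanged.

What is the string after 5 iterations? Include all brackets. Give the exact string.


Answer: [[[[[XY]Y]Y]Y]Y]Y

Derivation:
Step 0: XY
Step 1: [XY]Y
Step 2: [[XY]Y]Y
Step 3: [[[XY]Y]Y]Y
Step 4: [[[[XY]Y]Y]Y]Y
Step 5: [[[[[XY]Y]Y]Y]Y]Y


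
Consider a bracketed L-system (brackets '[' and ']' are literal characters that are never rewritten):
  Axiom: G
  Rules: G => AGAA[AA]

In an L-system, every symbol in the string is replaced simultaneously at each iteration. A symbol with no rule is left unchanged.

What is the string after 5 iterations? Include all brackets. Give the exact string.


Step 0: G
Step 1: AGAA[AA]
Step 2: AAGAA[AA]AA[AA]
Step 3: AAAGAA[AA]AA[AA]AA[AA]
Step 4: AAAAGAA[AA]AA[AA]AA[AA]AA[AA]
Step 5: AAAAAGAA[AA]AA[AA]AA[AA]AA[AA]AA[AA]

Answer: AAAAAGAA[AA]AA[AA]AA[AA]AA[AA]AA[AA]


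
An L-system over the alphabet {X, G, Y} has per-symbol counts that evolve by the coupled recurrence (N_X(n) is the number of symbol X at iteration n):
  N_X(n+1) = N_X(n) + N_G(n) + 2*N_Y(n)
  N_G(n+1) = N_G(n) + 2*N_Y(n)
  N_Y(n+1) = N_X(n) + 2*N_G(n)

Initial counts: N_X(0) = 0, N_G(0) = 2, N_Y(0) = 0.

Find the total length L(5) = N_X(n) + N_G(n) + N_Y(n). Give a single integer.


Step 0: N_X=0, N_G=2, N_Y=0, L=2
Step 1: N_X=2, N_G=2, N_Y=4, L=8
Step 2: N_X=12, N_G=10, N_Y=6, L=28
Step 3: N_X=34, N_G=22, N_Y=32, L=88
Step 4: N_X=120, N_G=86, N_Y=78, L=284
Step 5: N_X=362, N_G=242, N_Y=292, L=896

Answer: 896


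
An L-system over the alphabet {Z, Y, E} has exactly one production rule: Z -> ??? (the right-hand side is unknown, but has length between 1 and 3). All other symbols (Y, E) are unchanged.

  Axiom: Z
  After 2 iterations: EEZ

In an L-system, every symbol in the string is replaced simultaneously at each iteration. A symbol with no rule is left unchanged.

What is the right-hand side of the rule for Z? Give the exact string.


Trying Z -> EZ:
  Step 0: Z
  Step 1: EZ
  Step 2: EEZ
Matches the given result.

Answer: EZ


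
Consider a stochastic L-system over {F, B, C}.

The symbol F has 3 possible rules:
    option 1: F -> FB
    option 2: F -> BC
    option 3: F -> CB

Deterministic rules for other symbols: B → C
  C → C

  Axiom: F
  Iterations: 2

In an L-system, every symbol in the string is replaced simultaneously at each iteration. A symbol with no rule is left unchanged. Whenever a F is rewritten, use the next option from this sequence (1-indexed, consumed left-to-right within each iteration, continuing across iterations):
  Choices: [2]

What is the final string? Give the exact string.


Step 0: F
Step 1: BC  (used choices [2])
Step 2: CC  (used choices [])

Answer: CC


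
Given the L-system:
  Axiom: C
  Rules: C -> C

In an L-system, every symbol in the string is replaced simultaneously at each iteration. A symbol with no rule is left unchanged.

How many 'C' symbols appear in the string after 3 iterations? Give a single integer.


Answer: 1

Derivation:
Step 0: C  (1 'C')
Step 1: C  (1 'C')
Step 2: C  (1 'C')
Step 3: C  (1 'C')


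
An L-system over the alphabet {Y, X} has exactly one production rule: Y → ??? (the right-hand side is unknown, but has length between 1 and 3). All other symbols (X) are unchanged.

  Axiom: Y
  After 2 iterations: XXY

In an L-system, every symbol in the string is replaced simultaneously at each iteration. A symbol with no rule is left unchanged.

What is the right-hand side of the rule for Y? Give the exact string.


Trying Y → XY:
  Step 0: Y
  Step 1: XY
  Step 2: XXY
Matches the given result.

Answer: XY


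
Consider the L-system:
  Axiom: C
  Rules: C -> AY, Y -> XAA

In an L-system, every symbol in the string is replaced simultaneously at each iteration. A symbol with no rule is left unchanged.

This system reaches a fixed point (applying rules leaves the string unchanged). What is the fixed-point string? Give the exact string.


Answer: AXAA

Derivation:
Step 0: C
Step 1: AY
Step 2: AXAA
Step 3: AXAA  (unchanged — fixed point at step 2)


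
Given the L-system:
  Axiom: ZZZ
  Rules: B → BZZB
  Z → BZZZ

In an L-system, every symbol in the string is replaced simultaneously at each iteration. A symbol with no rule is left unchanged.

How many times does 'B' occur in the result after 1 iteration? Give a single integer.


Step 0: ZZZ  (0 'B')
Step 1: BZZZBZZZBZZZ  (3 'B')

Answer: 3


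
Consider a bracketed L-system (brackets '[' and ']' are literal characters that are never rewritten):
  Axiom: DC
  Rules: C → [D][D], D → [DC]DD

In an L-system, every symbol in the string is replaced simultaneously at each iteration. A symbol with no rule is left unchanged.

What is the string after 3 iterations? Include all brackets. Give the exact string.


Step 0: DC
Step 1: [DC]DD[D][D]
Step 2: [[DC]DD[D][D]][DC]DD[DC]DD[[DC]DD][[DC]DD]
Step 3: [[[DC]DD[D][D]][DC]DD[DC]DD[[DC]DD][[DC]DD]][[DC]DD[D][D]][DC]DD[DC]DD[[DC]DD[D][D]][DC]DD[DC]DD[[[DC]DD[D][D]][DC]DD[DC]DD][[[DC]DD[D][D]][DC]DD[DC]DD]

Answer: [[[DC]DD[D][D]][DC]DD[DC]DD[[DC]DD][[DC]DD]][[DC]DD[D][D]][DC]DD[DC]DD[[DC]DD[D][D]][DC]DD[DC]DD[[[DC]DD[D][D]][DC]DD[DC]DD][[[DC]DD[D][D]][DC]DD[DC]DD]


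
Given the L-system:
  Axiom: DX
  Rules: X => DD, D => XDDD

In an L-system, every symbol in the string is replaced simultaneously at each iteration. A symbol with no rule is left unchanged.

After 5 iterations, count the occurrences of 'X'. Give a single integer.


Step 0: DX  (1 'X')
Step 1: XDDDDD  (1 'X')
Step 2: DDXDDDXDDDXDDDXDDDXDDD  (5 'X')
Step 3: XDDDXDDDDDXDDDXDDDXDDDDDXDDDXDDDXDDDDDXDDDXDDDXDDDDDXDDDXDDDXDDDDDXDDDXDDDXDDD  (17 'X')
Step 4: DDXDDDXDDDXDDDDDXDDDXDDDXDDDXDDDXDDDDDXDDDXDDDXDDDDDXDDDXDDDXDDDDDXDDDXDDDXDDDXDDDXDDDDDXDDDXDDDXDDDDDXDDDXDDDXDDDDDXDDDXDDDXDDDXDDDXDDDDDXDDDXDDDXDDDDDXDDDXDDDXDDDDDXDDDXDDDXDDDXDDDXDDDDDXDDDXDDDXDDDDDXDDDXDDDXDDDDDXDDDXDDDXDDDXDDDXDDDDDXDDDXDDDXDDDDDXDDDXDDDXDDDDDXDDDXDDDXDDD  (61 'X')
Step 5: XDDDXDDDDDXDDDXDDDXDDDDDXDDDXDDDXDDDDDXDDDXDDDXDDDXDDDXDDDDDXDDDXDDDXDDDDDXDDDXDDDXDDDDDXDDDXDDDXDDDDDXDDDXDDDXDDDDDXDDDXDDDXDDDXDDDXDDDDDXDDDXDDDXDDDDDXDDDXDDDXDDDDDXDDDXDDDXDDDXDDDXDDDDDXDDDXDDDXDDDDDXDDDXDDDXDDDDDXDDDXDDDXDDDXDDDXDDDDDXDDDXDDDXDDDDDXDDDXDDDXDDDDDXDDDXDDDXDDDDDXDDDXDDDXDDDDDXDDDXDDDXDDDXDDDXDDDDDXDDDXDDDXDDDDDXDDDXDDDXDDDDDXDDDXDDDXDDDXDDDXDDDDDXDDDXDDDXDDDDDXDDDXDDDXDDDDDXDDDXDDDXDDDXDDDXDDDDDXDDDXDDDXDDDDDXDDDXDDDXDDDDDXDDDXDDDXDDDDDXDDDXDDDXDDDDDXDDDXDDDXDDDXDDDXDDDDDXDDDXDDDXDDDDDXDDDXDDDXDDDDDXDDDXDDDXDDDXDDDXDDDDDXDDDXDDDXDDDDDXDDDXDDDXDDDDDXDDDXDDDXDDDXDDDXDDDDDXDDDXDDDXDDDDDXDDDXDDDXDDDDDXDDDXDDDXDDDDDXDDDXDDDXDDDDDXDDDXDDDXDDDXDDDXDDDDDXDDDXDDDXDDDDDXDDDXDDDXDDDDDXDDDXDDDXDDDXDDDXDDDDDXDDDXDDDXDDDDDXDDDXDDDXDDDDDXDDDXDDDXDDDXDDDXDDDDDXDDDXDDDXDDDDDXDDDXDDDXDDDDDXDDDXDDDXDDDDDXDDDXDDDXDDDDDXDDDXDDDXDDDXDDDXDDDDDXDDDXDDDXDDDDDXDDDXDDDXDDDDDXDDDXDDDXDDDXDDDXDDDDDXDDDXDDDXDDDDDXDDDXDDDXDDDDDXDDDXDDDXDDDXDDDXDDDDDXDDDXDDDXDDDDDXDDDXDDDXDDDDDXDDDXDDDXDDD  (217 'X')

Answer: 217


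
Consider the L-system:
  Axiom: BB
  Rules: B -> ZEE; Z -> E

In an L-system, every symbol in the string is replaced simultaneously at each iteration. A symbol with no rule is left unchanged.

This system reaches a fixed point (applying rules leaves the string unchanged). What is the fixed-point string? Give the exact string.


Answer: EEEEEE

Derivation:
Step 0: BB
Step 1: ZEEZEE
Step 2: EEEEEE
Step 3: EEEEEE  (unchanged — fixed point at step 2)


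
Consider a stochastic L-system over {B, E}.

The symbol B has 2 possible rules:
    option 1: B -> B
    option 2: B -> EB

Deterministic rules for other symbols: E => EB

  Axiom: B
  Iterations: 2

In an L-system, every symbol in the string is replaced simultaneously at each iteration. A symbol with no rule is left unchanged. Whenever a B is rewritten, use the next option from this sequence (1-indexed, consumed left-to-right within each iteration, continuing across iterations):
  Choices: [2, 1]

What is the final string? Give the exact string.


Step 0: B
Step 1: EB  (used choices [2])
Step 2: EBB  (used choices [1])

Answer: EBB


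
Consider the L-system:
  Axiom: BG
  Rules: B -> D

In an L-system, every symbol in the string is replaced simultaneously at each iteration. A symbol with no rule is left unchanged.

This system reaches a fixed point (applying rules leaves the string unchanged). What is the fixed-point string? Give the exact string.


Answer: DG

Derivation:
Step 0: BG
Step 1: DG
Step 2: DG  (unchanged — fixed point at step 1)


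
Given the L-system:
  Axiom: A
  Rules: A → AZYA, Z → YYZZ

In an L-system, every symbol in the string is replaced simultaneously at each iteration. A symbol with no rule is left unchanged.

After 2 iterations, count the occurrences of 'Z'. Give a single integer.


Step 0: A  (0 'Z')
Step 1: AZYA  (1 'Z')
Step 2: AZYAYYZZYAZYA  (4 'Z')

Answer: 4


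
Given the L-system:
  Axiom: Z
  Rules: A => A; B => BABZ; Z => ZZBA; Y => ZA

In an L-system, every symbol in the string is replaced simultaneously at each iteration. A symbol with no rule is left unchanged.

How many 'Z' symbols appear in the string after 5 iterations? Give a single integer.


Step 0: Z  (1 'Z')
Step 1: ZZBA  (2 'Z')
Step 2: ZZBAZZBABABZA  (5 'Z')
Step 3: ZZBAZZBABABZAZZBAZZBABABZABABZABABZZZBAA  (14 'Z')
Step 4: ZZBAZZBABABZAZZBAZZBABABZABABZABABZZZBAAZZBAZZBABABZAZZBAZZBABABZABABZABABZZZBAABABZABABZZZBAABABZABABZZZBAZZBAZZBABABZAA  (41 'Z')
Step 5: ZZBAZZBABABZAZZBAZZBABABZABABZABABZZZBAAZZBAZZBABABZAZZBAZZBABABZABABZABABZZZBAABABZABABZZZBAABABZABABZZZBAZZBAZZBABABZAAZZBAZZBABABZAZZBAZZBABABZABABZABABZZZBAAZZBAZZBABABZAZZBAZZBABABZABABZABABZZZBAABABZABABZZZBAABABZABABZZZBAZZBAZZBABABZAABABZABABZZZBAABABZABABZZZBAZZBAZZBABABZAABABZABABZZZBAABABZABABZZZBAZZBAZZBABABZAZZBAZZBABABZAZZBAZZBABABZABABZABABZZZBAAA  (122 'Z')

Answer: 122


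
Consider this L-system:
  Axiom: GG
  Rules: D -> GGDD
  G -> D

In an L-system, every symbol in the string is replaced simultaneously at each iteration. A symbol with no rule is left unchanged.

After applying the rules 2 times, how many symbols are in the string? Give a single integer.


Answer: 8

Derivation:
Step 0: length = 2
Step 1: length = 2
Step 2: length = 8


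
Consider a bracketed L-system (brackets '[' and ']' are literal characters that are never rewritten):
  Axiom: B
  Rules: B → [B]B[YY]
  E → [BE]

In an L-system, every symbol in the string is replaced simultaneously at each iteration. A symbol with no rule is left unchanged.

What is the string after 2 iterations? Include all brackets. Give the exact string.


Step 0: B
Step 1: [B]B[YY]
Step 2: [[B]B[YY]][B]B[YY][YY]

Answer: [[B]B[YY]][B]B[YY][YY]


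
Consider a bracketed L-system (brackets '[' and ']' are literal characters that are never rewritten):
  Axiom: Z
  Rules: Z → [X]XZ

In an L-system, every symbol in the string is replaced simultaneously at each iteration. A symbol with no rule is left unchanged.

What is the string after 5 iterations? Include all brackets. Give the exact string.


Answer: [X]X[X]X[X]X[X]X[X]XZ

Derivation:
Step 0: Z
Step 1: [X]XZ
Step 2: [X]X[X]XZ
Step 3: [X]X[X]X[X]XZ
Step 4: [X]X[X]X[X]X[X]XZ
Step 5: [X]X[X]X[X]X[X]X[X]XZ


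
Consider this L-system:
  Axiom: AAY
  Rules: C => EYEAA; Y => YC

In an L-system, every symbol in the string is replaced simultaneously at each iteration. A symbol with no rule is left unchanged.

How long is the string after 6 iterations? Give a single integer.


Step 0: length = 3
Step 1: length = 4
Step 2: length = 9
Step 3: length = 15
Step 4: length = 26
Step 5: length = 43
Step 6: length = 71

Answer: 71


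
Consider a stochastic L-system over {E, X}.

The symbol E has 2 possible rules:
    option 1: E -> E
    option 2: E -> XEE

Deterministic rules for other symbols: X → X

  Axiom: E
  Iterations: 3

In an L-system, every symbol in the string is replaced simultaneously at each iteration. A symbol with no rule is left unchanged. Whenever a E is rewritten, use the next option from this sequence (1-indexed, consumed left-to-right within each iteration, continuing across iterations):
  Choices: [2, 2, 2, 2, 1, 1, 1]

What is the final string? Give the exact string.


Answer: XXXEEEXEE

Derivation:
Step 0: E
Step 1: XEE  (used choices [2])
Step 2: XXEEXEE  (used choices [2, 2])
Step 3: XXXEEEXEE  (used choices [2, 1, 1, 1])


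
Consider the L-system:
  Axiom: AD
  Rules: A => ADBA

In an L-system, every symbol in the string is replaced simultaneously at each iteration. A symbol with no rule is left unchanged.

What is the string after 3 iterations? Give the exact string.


Answer: ADBADBADBADBADBADBADBAD

Derivation:
Step 0: AD
Step 1: ADBAD
Step 2: ADBADBADBAD
Step 3: ADBADBADBADBADBADBADBAD


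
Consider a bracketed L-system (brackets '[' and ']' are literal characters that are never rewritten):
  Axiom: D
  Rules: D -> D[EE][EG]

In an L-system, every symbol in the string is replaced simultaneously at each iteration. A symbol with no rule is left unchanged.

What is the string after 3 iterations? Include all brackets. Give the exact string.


Step 0: D
Step 1: D[EE][EG]
Step 2: D[EE][EG][EE][EG]
Step 3: D[EE][EG][EE][EG][EE][EG]

Answer: D[EE][EG][EE][EG][EE][EG]


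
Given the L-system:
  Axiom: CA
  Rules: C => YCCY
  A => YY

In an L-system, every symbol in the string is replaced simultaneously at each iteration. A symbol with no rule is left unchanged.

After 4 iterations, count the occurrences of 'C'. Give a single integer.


Answer: 16

Derivation:
Step 0: CA  (1 'C')
Step 1: YCCYYY  (2 'C')
Step 2: YYCCYYCCYYYY  (4 'C')
Step 3: YYYCCYYCCYYYYCCYYCCYYYYY  (8 'C')
Step 4: YYYYCCYYCCYYYYCCYYCCYYYYYYCCYYCCYYYYCCYYCCYYYYYY  (16 'C')


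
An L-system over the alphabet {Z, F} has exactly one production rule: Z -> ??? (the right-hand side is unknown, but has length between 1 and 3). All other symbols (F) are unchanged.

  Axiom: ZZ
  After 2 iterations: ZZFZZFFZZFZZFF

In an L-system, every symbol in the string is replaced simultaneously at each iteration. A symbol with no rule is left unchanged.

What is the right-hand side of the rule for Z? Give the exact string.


Trying Z -> ZZF:
  Step 0: ZZ
  Step 1: ZZFZZF
  Step 2: ZZFZZFFZZFZZFF
Matches the given result.

Answer: ZZF


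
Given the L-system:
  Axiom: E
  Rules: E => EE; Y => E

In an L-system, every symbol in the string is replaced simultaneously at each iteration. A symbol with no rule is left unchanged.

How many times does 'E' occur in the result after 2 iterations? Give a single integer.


Step 0: E  (1 'E')
Step 1: EE  (2 'E')
Step 2: EEEE  (4 'E')

Answer: 4


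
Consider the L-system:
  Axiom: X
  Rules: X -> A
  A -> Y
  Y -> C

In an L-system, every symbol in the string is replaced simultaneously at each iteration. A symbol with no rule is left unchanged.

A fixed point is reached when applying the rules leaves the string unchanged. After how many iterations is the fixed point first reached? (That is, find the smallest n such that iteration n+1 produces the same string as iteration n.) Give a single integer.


Answer: 3

Derivation:
Step 0: X
Step 1: A
Step 2: Y
Step 3: C
Step 4: C  (unchanged — fixed point at step 3)


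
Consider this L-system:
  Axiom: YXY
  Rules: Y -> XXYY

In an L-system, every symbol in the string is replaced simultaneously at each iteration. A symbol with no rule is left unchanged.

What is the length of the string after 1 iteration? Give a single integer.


Step 0: length = 3
Step 1: length = 9

Answer: 9


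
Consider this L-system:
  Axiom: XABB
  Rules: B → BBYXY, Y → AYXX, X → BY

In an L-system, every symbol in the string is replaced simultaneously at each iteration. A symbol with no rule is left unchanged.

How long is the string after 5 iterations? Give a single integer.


Answer: 1721

Derivation:
Step 0: length = 4
Step 1: length = 13
Step 2: length = 50
Step 3: length = 164
Step 4: length = 534
Step 5: length = 1721


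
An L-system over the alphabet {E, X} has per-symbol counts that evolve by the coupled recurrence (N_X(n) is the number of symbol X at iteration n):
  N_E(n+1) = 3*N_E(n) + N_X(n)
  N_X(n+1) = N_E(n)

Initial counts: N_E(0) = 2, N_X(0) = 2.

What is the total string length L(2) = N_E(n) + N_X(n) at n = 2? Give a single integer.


Answer: 34

Derivation:
Step 0: N_E=2, N_X=2, L=4
Step 1: N_E=8, N_X=2, L=10
Step 2: N_E=26, N_X=8, L=34


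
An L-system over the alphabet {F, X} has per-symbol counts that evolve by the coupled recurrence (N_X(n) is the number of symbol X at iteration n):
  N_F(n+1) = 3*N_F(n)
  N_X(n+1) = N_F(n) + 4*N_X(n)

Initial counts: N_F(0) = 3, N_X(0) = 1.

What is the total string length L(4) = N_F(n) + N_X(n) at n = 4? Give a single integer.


Step 0: N_F=3, N_X=1, L=4
Step 1: N_F=9, N_X=7, L=16
Step 2: N_F=27, N_X=37, L=64
Step 3: N_F=81, N_X=175, L=256
Step 4: N_F=243, N_X=781, L=1024

Answer: 1024


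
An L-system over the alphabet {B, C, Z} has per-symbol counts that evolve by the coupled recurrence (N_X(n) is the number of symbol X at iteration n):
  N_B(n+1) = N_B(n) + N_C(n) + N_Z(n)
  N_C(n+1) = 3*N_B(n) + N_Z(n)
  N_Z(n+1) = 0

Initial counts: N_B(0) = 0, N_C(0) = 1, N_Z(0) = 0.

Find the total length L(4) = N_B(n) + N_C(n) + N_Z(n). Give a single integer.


Step 0: N_B=0, N_C=1, N_Z=0, L=1
Step 1: N_B=1, N_C=0, N_Z=0, L=1
Step 2: N_B=1, N_C=3, N_Z=0, L=4
Step 3: N_B=4, N_C=3, N_Z=0, L=7
Step 4: N_B=7, N_C=12, N_Z=0, L=19

Answer: 19


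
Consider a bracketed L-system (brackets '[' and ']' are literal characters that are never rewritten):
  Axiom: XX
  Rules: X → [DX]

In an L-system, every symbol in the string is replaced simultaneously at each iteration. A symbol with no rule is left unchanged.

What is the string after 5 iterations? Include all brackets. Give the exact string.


Step 0: XX
Step 1: [DX][DX]
Step 2: [D[DX]][D[DX]]
Step 3: [D[D[DX]]][D[D[DX]]]
Step 4: [D[D[D[DX]]]][D[D[D[DX]]]]
Step 5: [D[D[D[D[DX]]]]][D[D[D[D[DX]]]]]

Answer: [D[D[D[D[DX]]]]][D[D[D[D[DX]]]]]


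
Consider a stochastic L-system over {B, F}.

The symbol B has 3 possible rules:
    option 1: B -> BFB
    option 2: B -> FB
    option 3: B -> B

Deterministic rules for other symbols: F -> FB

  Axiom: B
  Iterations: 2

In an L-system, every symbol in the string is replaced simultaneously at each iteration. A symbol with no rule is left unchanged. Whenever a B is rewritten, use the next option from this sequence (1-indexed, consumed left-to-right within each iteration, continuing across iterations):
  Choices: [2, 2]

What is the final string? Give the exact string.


Step 0: B
Step 1: FB  (used choices [2])
Step 2: FBFB  (used choices [2])

Answer: FBFB


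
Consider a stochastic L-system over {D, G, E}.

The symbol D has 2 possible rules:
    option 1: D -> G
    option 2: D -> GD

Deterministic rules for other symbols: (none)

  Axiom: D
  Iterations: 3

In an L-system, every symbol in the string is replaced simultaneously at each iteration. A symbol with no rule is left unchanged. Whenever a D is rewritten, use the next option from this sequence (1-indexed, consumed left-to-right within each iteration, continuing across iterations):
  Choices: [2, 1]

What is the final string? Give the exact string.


Step 0: D
Step 1: GD  (used choices [2])
Step 2: GG  (used choices [1])
Step 3: GG  (used choices [])

Answer: GG


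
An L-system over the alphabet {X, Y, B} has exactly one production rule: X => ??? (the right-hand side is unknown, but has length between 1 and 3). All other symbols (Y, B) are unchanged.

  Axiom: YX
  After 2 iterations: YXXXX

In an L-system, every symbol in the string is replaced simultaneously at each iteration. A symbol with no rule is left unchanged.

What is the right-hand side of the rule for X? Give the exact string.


Answer: XX

Derivation:
Trying X => XX:
  Step 0: YX
  Step 1: YXX
  Step 2: YXXXX
Matches the given result.


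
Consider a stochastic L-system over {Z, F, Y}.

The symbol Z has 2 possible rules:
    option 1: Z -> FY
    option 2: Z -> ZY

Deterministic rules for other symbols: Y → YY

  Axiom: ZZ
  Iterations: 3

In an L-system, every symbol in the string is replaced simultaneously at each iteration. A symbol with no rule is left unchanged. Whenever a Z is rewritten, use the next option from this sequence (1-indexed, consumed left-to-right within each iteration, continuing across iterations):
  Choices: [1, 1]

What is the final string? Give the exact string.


Answer: FYYYYFYYYY

Derivation:
Step 0: ZZ
Step 1: FYFY  (used choices [1, 1])
Step 2: FYYFYY  (used choices [])
Step 3: FYYYYFYYYY  (used choices [])


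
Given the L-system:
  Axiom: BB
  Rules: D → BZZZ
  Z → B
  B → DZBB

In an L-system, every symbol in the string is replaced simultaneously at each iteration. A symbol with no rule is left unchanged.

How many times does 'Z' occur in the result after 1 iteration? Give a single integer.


Answer: 2

Derivation:
Step 0: BB  (0 'Z')
Step 1: DZBBDZBB  (2 'Z')


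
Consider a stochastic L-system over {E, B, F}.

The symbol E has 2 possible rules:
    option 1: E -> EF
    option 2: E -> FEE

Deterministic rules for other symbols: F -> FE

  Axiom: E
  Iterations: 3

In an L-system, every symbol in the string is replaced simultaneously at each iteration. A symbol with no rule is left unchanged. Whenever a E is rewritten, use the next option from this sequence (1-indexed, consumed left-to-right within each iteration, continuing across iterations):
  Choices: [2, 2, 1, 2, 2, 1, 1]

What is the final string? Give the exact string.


Step 0: E
Step 1: FEE  (used choices [2])
Step 2: FEFEEEF  (used choices [2, 1])
Step 3: FEFEEFEFEEEFEFFE  (used choices [2, 2, 1, 1])

Answer: FEFEEFEFEEEFEFFE


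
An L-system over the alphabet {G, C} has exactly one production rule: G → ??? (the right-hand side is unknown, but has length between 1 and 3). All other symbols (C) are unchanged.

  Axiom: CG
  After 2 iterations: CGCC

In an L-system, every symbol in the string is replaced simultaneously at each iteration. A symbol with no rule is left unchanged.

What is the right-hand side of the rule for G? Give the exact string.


Answer: GC

Derivation:
Trying G → GC:
  Step 0: CG
  Step 1: CGC
  Step 2: CGCC
Matches the given result.


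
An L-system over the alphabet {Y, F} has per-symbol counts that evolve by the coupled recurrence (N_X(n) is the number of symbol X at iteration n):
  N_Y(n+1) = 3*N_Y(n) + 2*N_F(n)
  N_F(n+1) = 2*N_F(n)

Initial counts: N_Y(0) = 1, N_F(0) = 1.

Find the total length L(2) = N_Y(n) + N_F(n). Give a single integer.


Step 0: N_Y=1, N_F=1, L=2
Step 1: N_Y=5, N_F=2, L=7
Step 2: N_Y=19, N_F=4, L=23

Answer: 23


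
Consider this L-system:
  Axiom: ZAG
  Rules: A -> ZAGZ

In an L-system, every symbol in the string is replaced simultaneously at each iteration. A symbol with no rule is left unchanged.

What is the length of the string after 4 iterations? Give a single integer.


Answer: 15

Derivation:
Step 0: length = 3
Step 1: length = 6
Step 2: length = 9
Step 3: length = 12
Step 4: length = 15


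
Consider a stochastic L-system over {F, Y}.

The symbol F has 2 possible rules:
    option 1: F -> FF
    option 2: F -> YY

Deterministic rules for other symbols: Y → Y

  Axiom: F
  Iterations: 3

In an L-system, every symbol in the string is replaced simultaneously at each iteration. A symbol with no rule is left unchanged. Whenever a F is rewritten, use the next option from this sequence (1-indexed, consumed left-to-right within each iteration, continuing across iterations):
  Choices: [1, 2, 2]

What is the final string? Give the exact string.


Answer: YYYY

Derivation:
Step 0: F
Step 1: FF  (used choices [1])
Step 2: YYYY  (used choices [2, 2])
Step 3: YYYY  (used choices [])


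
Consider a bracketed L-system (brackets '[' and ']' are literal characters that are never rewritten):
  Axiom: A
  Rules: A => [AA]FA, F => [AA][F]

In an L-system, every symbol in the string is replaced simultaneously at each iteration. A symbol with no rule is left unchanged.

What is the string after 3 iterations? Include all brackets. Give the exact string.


Step 0: A
Step 1: [AA]FA
Step 2: [[AA]FA[AA]FA][AA][F][AA]FA
Step 3: [[[AA]FA[AA]FA][AA][F][AA]FA[[AA]FA[AA]FA][AA][F][AA]FA][[AA]FA[AA]FA][[AA][F]][[AA]FA[AA]FA][AA][F][AA]FA

Answer: [[[AA]FA[AA]FA][AA][F][AA]FA[[AA]FA[AA]FA][AA][F][AA]FA][[AA]FA[AA]FA][[AA][F]][[AA]FA[AA]FA][AA][F][AA]FA


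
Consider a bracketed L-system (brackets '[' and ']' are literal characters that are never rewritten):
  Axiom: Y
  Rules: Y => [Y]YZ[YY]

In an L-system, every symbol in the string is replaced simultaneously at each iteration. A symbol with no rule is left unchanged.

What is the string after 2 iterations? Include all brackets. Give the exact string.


Answer: [[Y]YZ[YY]][Y]YZ[YY]Z[[Y]YZ[YY][Y]YZ[YY]]

Derivation:
Step 0: Y
Step 1: [Y]YZ[YY]
Step 2: [[Y]YZ[YY]][Y]YZ[YY]Z[[Y]YZ[YY][Y]YZ[YY]]


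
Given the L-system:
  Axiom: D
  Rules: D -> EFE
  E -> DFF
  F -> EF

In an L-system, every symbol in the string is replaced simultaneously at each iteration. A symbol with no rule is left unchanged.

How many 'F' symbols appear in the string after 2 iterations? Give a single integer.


Step 0: D  (0 'F')
Step 1: EFE  (1 'F')
Step 2: DFFEFDFF  (5 'F')

Answer: 5


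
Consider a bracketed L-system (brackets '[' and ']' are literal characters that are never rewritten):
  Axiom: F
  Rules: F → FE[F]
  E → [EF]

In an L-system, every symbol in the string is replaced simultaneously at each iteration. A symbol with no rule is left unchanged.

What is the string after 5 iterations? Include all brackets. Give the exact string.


Step 0: F
Step 1: FE[F]
Step 2: FE[F][EF][FE[F]]
Step 3: FE[F][EF][FE[F]][[EF]FE[F]][FE[F][EF][FE[F]]]
Step 4: FE[F][EF][FE[F]][[EF]FE[F]][FE[F][EF][FE[F]]][[[EF]FE[F]]FE[F][EF][FE[F]]][FE[F][EF][FE[F]][[EF]FE[F]][FE[F][EF][FE[F]]]]
Step 5: FE[F][EF][FE[F]][[EF]FE[F]][FE[F][EF][FE[F]]][[[EF]FE[F]]FE[F][EF][FE[F]]][FE[F][EF][FE[F]][[EF]FE[F]][FE[F][EF][FE[F]]]][[[[EF]FE[F]]FE[F][EF][FE[F]]]FE[F][EF][FE[F]][[EF]FE[F]][FE[F][EF][FE[F]]]][FE[F][EF][FE[F]][[EF]FE[F]][FE[F][EF][FE[F]]][[[EF]FE[F]]FE[F][EF][FE[F]]][FE[F][EF][FE[F]][[EF]FE[F]][FE[F][EF][FE[F]]]]]

Answer: FE[F][EF][FE[F]][[EF]FE[F]][FE[F][EF][FE[F]]][[[EF]FE[F]]FE[F][EF][FE[F]]][FE[F][EF][FE[F]][[EF]FE[F]][FE[F][EF][FE[F]]]][[[[EF]FE[F]]FE[F][EF][FE[F]]]FE[F][EF][FE[F]][[EF]FE[F]][FE[F][EF][FE[F]]]][FE[F][EF][FE[F]][[EF]FE[F]][FE[F][EF][FE[F]]][[[EF]FE[F]]FE[F][EF][FE[F]]][FE[F][EF][FE[F]][[EF]FE[F]][FE[F][EF][FE[F]]]]]
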